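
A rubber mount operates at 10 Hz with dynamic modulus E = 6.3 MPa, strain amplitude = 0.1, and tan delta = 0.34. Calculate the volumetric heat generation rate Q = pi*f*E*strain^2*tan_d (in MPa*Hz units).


Q = pi * f * E * strain^2 * tan_d
= pi * 10 * 6.3 * 0.1^2 * 0.34
= pi * 10 * 6.3 * 0.0100 * 0.34
= 0.6729

Q = 0.6729


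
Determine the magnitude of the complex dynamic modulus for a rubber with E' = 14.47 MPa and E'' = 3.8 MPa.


|E*| = sqrt(E'^2 + E''^2)
= sqrt(14.47^2 + 3.8^2)
= sqrt(209.3809 + 14.4400)
= 14.961 MPa

14.961 MPa


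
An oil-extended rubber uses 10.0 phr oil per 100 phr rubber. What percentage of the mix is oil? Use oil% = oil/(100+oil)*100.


Oil % = oil / (100 + oil) * 100
= 10.0 / (100 + 10.0) * 100
= 10.0 / 110.0 * 100
= 9.09%

9.09%


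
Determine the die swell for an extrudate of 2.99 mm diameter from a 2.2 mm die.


Die swell ratio = D_extrudate / D_die
= 2.99 / 2.2
= 1.359

Die swell = 1.359


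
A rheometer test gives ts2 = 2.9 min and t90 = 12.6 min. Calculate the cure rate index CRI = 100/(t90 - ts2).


CRI = 100 / (t90 - ts2)
= 100 / (12.6 - 2.9)
= 100 / 9.7
= 10.31 min^-1

10.31 min^-1


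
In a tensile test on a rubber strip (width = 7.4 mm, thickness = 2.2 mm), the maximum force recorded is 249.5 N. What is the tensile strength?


Area = width * thickness = 7.4 * 2.2 = 16.28 mm^2
TS = force / area = 249.5 / 16.28 = 15.33 MPa

15.33 MPa


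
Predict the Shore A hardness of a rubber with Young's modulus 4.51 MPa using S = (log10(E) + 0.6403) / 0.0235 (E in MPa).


log10(E) = 0.0235*S - 0.6403  =>  S = (log10(E) + 0.6403) / 0.0235
log10(4.51) = 0.654177
S = (0.654177 + 0.6403) / 0.0235 = 1.294477 / 0.0235
S = 55.1

Shore A = 55.1


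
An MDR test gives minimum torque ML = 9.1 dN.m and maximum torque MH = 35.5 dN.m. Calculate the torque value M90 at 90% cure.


M90 = ML + 0.9 * (MH - ML)
M90 = 9.1 + 0.9 * (35.5 - 9.1)
M90 = 9.1 + 0.9 * 26.4
M90 = 32.86 dN.m

32.86 dN.m


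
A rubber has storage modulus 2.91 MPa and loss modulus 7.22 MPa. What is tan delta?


tan delta = E'' / E'
= 7.22 / 2.91
= 2.4811

tan delta = 2.4811


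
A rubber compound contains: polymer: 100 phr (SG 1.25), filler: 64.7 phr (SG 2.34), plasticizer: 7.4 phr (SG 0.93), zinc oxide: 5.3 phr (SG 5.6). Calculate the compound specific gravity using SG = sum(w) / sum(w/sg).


Sum of weights = 177.4
Volume contributions:
  polymer: 100/1.25 = 80.0000
  filler: 64.7/2.34 = 27.6496
  plasticizer: 7.4/0.93 = 7.9570
  zinc oxide: 5.3/5.6 = 0.9464
Sum of volumes = 116.5530
SG = 177.4 / 116.5530 = 1.522

SG = 1.522


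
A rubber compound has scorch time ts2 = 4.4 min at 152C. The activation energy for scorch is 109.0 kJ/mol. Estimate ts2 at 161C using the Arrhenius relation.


Convert temperatures: T1 = 152 + 273.15 = 425.15 K, T2 = 161 + 273.15 = 434.15 K
ts2_new = 4.4 * exp(109000 / 8.314 * (1/434.15 - 1/425.15))
1/T2 - 1/T1 = -4.8760e-05
ts2_new = 2.32 min

2.32 min


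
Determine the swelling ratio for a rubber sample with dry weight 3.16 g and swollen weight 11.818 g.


Q = W_swollen / W_dry
Q = 11.818 / 3.16
Q = 3.74

Q = 3.74


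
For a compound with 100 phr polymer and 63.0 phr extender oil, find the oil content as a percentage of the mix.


Oil % = oil / (100 + oil) * 100
= 63.0 / (100 + 63.0) * 100
= 63.0 / 163.0 * 100
= 38.65%

38.65%


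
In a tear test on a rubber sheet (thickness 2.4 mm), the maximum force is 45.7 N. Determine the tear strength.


Tear strength = force / thickness
= 45.7 / 2.4
= 19.04 N/mm

19.04 N/mm


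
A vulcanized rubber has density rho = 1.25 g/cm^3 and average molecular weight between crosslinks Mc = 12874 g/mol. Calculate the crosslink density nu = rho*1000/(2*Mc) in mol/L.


nu = rho * 1000 / (2 * Mc)
nu = 1.25 * 1000 / (2 * 12874)
nu = 1250.0 / 25748
nu = 0.0485 mol/L

0.0485 mol/L


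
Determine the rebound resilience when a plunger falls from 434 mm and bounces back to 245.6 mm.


Resilience = h_rebound / h_drop * 100
= 245.6 / 434 * 100
= 56.6%

56.6%


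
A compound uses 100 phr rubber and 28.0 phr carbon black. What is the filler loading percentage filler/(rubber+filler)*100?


Filler % = filler / (rubber + filler) * 100
= 28.0 / (100 + 28.0) * 100
= 28.0 / 128.0 * 100
= 21.88%

21.88%


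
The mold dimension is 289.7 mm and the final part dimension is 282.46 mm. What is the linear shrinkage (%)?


Shrinkage = (mold - part) / mold * 100
= (289.7 - 282.46) / 289.7 * 100
= 7.24 / 289.7 * 100
= 2.5%

2.5%


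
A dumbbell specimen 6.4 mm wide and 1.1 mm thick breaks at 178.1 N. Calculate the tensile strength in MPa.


Area = width * thickness = 6.4 * 1.1 = 7.04 mm^2
TS = force / area = 178.1 / 7.04 = 25.3 MPa

25.3 MPa


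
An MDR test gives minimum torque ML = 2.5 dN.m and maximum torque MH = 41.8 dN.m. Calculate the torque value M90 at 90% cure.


M90 = ML + 0.9 * (MH - ML)
M90 = 2.5 + 0.9 * (41.8 - 2.5)
M90 = 2.5 + 0.9 * 39.3
M90 = 37.87 dN.m

37.87 dN.m


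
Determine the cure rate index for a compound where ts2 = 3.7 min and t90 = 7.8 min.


CRI = 100 / (t90 - ts2)
= 100 / (7.8 - 3.7)
= 100 / 4.1
= 24.39 min^-1

24.39 min^-1


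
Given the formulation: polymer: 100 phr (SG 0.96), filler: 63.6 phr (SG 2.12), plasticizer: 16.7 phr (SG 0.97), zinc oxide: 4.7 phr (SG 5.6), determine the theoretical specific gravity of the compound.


Sum of weights = 185.0
Volume contributions:
  polymer: 100/0.96 = 104.1667
  filler: 63.6/2.12 = 30.0000
  plasticizer: 16.7/0.97 = 17.2165
  zinc oxide: 4.7/5.6 = 0.8393
Sum of volumes = 152.2224
SG = 185.0 / 152.2224 = 1.215

SG = 1.215


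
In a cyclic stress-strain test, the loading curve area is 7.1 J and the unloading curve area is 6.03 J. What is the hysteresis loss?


Hysteresis loss = loading - unloading
= 7.1 - 6.03
= 1.07 J

1.07 J


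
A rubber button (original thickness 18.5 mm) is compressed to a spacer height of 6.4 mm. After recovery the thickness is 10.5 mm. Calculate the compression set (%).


CS = (t0 - recovered) / (t0 - ts) * 100
= (18.5 - 10.5) / (18.5 - 6.4) * 100
= 8.0 / 12.1 * 100
= 66.1%

66.1%


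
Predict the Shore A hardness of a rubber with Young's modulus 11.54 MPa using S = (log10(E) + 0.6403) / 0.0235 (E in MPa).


log10(E) = 0.0235*S - 0.6403  =>  S = (log10(E) + 0.6403) / 0.0235
log10(11.54) = 1.062206
S = (1.062206 + 0.6403) / 0.0235 = 1.702506 / 0.0235
S = 72.4

Shore A = 72.4


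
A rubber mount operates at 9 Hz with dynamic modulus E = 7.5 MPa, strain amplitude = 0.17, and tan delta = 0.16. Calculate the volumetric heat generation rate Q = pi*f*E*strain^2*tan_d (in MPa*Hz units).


Q = pi * f * E * strain^2 * tan_d
= pi * 9 * 7.5 * 0.17^2 * 0.16
= pi * 9 * 7.5 * 0.0289 * 0.16
= 0.9806

Q = 0.9806


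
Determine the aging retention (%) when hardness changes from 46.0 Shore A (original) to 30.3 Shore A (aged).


Retention = aged / original * 100
= 30.3 / 46.0 * 100
= 65.9%

65.9%


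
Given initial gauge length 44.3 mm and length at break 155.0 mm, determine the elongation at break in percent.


Elongation = (Lf - L0) / L0 * 100
= (155.0 - 44.3) / 44.3 * 100
= 110.7 / 44.3 * 100
= 249.9%

249.9%


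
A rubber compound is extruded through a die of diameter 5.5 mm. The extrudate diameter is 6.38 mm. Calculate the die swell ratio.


Die swell ratio = D_extrudate / D_die
= 6.38 / 5.5
= 1.16

Die swell = 1.16


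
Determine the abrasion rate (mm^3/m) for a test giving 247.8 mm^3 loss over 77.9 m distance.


Rate = volume_loss / distance
= 247.8 / 77.9
= 3.181 mm^3/m

3.181 mm^3/m


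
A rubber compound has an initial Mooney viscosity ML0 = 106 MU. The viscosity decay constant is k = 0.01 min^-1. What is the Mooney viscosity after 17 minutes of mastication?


ML = ML0 * exp(-k * t)
ML = 106 * exp(-0.01 * 17)
ML = 106 * 0.8437
ML = 89.43 MU

89.43 MU


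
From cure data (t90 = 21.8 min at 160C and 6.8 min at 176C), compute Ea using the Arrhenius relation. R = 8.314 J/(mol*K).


T1 = 433.15 K, T2 = 449.15 K
1/T1 - 1/T2 = 8.2241e-05
ln(t1/t2) = ln(21.8/6.8) = 1.1650
Ea = 8.314 * 1.1650 / 8.2241e-05 = 117771.7078 J/mol
Ea = 117.77 kJ/mol

117.77 kJ/mol


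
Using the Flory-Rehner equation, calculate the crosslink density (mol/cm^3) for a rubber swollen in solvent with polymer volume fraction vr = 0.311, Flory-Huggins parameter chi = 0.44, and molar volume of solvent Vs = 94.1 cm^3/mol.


ln(1 - vr) = ln(1 - 0.311) = -0.3725
Numerator = -((-0.3725) + 0.311 + 0.44 * 0.311^2) = 0.0190
Denominator = 94.1 * (0.311^(1/3) - 0.311/2) = 49.1218
nu = 0.0190 / 49.1218 = 3.8591e-04 mol/cm^3

3.8591e-04 mol/cm^3


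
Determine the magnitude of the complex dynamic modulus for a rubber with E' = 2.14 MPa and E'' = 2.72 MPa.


|E*| = sqrt(E'^2 + E''^2)
= sqrt(2.14^2 + 2.72^2)
= sqrt(4.5796 + 7.3984)
= 3.461 MPa

3.461 MPa


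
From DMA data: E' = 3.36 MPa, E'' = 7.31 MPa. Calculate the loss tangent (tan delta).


tan delta = E'' / E'
= 7.31 / 3.36
= 2.1756

tan delta = 2.1756


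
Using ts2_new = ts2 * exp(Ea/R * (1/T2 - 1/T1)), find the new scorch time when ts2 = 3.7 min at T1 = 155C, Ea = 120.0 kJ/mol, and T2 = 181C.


Convert temperatures: T1 = 155 + 273.15 = 428.15 K, T2 = 181 + 273.15 = 454.15 K
ts2_new = 3.7 * exp(120000 / 8.314 * (1/454.15 - 1/428.15))
1/T2 - 1/T1 = -1.3371e-04
ts2_new = 0.54 min

0.54 min


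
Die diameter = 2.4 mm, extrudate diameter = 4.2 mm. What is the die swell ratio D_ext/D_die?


Die swell ratio = D_extrudate / D_die
= 4.2 / 2.4
= 1.75

Die swell = 1.75


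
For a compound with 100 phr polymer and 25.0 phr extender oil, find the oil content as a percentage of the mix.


Oil % = oil / (100 + oil) * 100
= 25.0 / (100 + 25.0) * 100
= 25.0 / 125.0 * 100
= 20.0%

20.0%


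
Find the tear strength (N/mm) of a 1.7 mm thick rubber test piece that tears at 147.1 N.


Tear strength = force / thickness
= 147.1 / 1.7
= 86.53 N/mm

86.53 N/mm


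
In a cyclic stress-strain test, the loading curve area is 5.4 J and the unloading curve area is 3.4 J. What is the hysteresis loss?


Hysteresis loss = loading - unloading
= 5.4 - 3.4
= 2.0 J

2.0 J


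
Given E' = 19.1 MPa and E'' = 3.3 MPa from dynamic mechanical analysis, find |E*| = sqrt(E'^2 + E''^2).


|E*| = sqrt(E'^2 + E''^2)
= sqrt(19.1^2 + 3.3^2)
= sqrt(364.8100 + 10.8900)
= 19.383 MPa

19.383 MPa


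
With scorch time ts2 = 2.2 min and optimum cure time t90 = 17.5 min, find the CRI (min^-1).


CRI = 100 / (t90 - ts2)
= 100 / (17.5 - 2.2)
= 100 / 15.3
= 6.54 min^-1

6.54 min^-1


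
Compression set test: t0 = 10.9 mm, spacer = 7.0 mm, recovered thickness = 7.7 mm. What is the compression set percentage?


CS = (t0 - recovered) / (t0 - ts) * 100
= (10.9 - 7.7) / (10.9 - 7.0) * 100
= 3.2 / 3.9 * 100
= 82.1%

82.1%


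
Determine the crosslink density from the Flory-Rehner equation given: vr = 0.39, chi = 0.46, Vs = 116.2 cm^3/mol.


ln(1 - vr) = ln(1 - 0.39) = -0.4943
Numerator = -((-0.4943) + 0.39 + 0.46 * 0.39^2) = 0.0343
Denominator = 116.2 * (0.39^(1/3) - 0.39/2) = 62.2384
nu = 0.0343 / 62.2384 = 5.5159e-04 mol/cm^3

5.5159e-04 mol/cm^3


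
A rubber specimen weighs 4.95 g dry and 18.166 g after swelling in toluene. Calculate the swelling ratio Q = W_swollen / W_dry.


Q = W_swollen / W_dry
Q = 18.166 / 4.95
Q = 3.67

Q = 3.67


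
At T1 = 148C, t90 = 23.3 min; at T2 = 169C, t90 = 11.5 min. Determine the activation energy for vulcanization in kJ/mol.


T1 = 421.15 K, T2 = 442.15 K
1/T1 - 1/T2 = 1.1278e-04
ln(t1/t2) = ln(23.3/11.5) = 0.7061
Ea = 8.314 * 0.7061 / 1.1278e-04 = 52055.5766 J/mol
Ea = 52.06 kJ/mol

52.06 kJ/mol


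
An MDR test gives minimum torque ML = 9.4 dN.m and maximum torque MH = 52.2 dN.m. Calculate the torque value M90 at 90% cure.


M90 = ML + 0.9 * (MH - ML)
M90 = 9.4 + 0.9 * (52.2 - 9.4)
M90 = 9.4 + 0.9 * 42.8
M90 = 47.92 dN.m

47.92 dN.m


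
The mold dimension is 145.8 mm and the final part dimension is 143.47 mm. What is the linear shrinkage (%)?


Shrinkage = (mold - part) / mold * 100
= (145.8 - 143.47) / 145.8 * 100
= 2.33 / 145.8 * 100
= 1.6%

1.6%


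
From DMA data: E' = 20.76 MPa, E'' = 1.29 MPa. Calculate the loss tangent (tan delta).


tan delta = E'' / E'
= 1.29 / 20.76
= 0.0621

tan delta = 0.0621


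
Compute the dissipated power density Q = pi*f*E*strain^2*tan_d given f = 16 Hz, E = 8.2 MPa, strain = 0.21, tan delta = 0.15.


Q = pi * f * E * strain^2 * tan_d
= pi * 16 * 8.2 * 0.21^2 * 0.15
= pi * 16 * 8.2 * 0.0441 * 0.15
= 2.7266

Q = 2.7266


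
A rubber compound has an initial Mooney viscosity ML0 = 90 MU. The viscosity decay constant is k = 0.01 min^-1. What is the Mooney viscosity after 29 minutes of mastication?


ML = ML0 * exp(-k * t)
ML = 90 * exp(-0.01 * 29)
ML = 90 * 0.7483
ML = 67.34 MU

67.34 MU


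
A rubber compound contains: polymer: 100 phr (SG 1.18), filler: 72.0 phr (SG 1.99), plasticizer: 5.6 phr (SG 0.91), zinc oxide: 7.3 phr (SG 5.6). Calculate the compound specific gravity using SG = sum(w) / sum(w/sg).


Sum of weights = 184.9
Volume contributions:
  polymer: 100/1.18 = 84.7458
  filler: 72.0/1.99 = 36.1809
  plasticizer: 5.6/0.91 = 6.1538
  zinc oxide: 7.3/5.6 = 1.3036
Sum of volumes = 128.3841
SG = 184.9 / 128.3841 = 1.44

SG = 1.44


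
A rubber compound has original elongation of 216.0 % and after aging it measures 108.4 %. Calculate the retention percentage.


Retention = aged / original * 100
= 108.4 / 216.0 * 100
= 50.2%

50.2%


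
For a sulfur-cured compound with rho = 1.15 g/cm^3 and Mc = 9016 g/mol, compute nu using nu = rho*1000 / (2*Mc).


nu = rho * 1000 / (2 * Mc)
nu = 1.15 * 1000 / (2 * 9016)
nu = 1150.0 / 18032
nu = 0.0638 mol/L

0.0638 mol/L


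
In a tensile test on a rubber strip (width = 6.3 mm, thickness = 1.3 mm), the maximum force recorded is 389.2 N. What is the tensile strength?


Area = width * thickness = 6.3 * 1.3 = 8.19 mm^2
TS = force / area = 389.2 / 8.19 = 47.52 MPa

47.52 MPa


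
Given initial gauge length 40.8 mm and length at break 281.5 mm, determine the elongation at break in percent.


Elongation = (Lf - L0) / L0 * 100
= (281.5 - 40.8) / 40.8 * 100
= 240.7 / 40.8 * 100
= 590.0%

590.0%


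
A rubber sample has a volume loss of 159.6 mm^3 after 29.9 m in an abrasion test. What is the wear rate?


Rate = volume_loss / distance
= 159.6 / 29.9
= 5.338 mm^3/m

5.338 mm^3/m


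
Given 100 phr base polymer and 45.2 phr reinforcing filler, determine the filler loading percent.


Filler % = filler / (rubber + filler) * 100
= 45.2 / (100 + 45.2) * 100
= 45.2 / 145.2 * 100
= 31.13%

31.13%


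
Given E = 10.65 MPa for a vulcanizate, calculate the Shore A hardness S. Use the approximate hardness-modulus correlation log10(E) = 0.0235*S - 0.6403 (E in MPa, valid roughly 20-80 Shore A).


log10(E) = 0.0235*S - 0.6403  =>  S = (log10(E) + 0.6403) / 0.0235
log10(10.65) = 1.027350
S = (1.027350 + 0.6403) / 0.0235 = 1.667650 / 0.0235
S = 71.0

Shore A = 71.0


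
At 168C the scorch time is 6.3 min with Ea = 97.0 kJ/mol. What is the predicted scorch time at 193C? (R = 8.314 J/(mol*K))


Convert temperatures: T1 = 168 + 273.15 = 441.15 K, T2 = 193 + 273.15 = 466.15 K
ts2_new = 6.3 * exp(97000 / 8.314 * (1/466.15 - 1/441.15))
1/T2 - 1/T1 = -1.2157e-04
ts2_new = 1.53 min

1.53 min


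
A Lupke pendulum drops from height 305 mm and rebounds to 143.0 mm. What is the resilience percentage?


Resilience = h_rebound / h_drop * 100
= 143.0 / 305 * 100
= 46.9%

46.9%


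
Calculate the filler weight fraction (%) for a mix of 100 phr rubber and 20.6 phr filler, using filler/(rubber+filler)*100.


Filler % = filler / (rubber + filler) * 100
= 20.6 / (100 + 20.6) * 100
= 20.6 / 120.6 * 100
= 17.08%

17.08%


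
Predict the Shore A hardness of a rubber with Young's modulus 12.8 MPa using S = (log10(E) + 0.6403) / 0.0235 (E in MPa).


log10(E) = 0.0235*S - 0.6403  =>  S = (log10(E) + 0.6403) / 0.0235
log10(12.8) = 1.107210
S = (1.107210 + 0.6403) / 0.0235 = 1.747510 / 0.0235
S = 74.4

Shore A = 74.4


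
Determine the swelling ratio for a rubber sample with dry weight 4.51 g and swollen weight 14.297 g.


Q = W_swollen / W_dry
Q = 14.297 / 4.51
Q = 3.17

Q = 3.17


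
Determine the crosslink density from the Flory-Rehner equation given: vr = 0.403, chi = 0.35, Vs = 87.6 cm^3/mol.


ln(1 - vr) = ln(1 - 0.403) = -0.5158
Numerator = -((-0.5158) + 0.403 + 0.35 * 0.403^2) = 0.0560
Denominator = 87.6 * (0.403^(1/3) - 0.403/2) = 47.0538
nu = 0.0560 / 47.0538 = 0.0012 mol/cm^3

0.0012 mol/cm^3


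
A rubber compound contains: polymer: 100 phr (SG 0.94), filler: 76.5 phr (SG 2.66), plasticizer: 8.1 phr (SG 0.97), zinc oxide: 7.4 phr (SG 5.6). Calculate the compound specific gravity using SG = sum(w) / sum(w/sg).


Sum of weights = 192.0
Volume contributions:
  polymer: 100/0.94 = 106.3830
  filler: 76.5/2.66 = 28.7594
  plasticizer: 8.1/0.97 = 8.3505
  zinc oxide: 7.4/5.6 = 1.3214
Sum of volumes = 144.8143
SG = 192.0 / 144.8143 = 1.326

SG = 1.326


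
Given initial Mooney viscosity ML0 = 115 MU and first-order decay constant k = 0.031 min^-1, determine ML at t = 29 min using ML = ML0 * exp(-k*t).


ML = ML0 * exp(-k * t)
ML = 115 * exp(-0.031 * 29)
ML = 115 * 0.4070
ML = 46.8 MU

46.8 MU


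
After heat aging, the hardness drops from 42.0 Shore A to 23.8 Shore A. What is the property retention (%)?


Retention = aged / original * 100
= 23.8 / 42.0 * 100
= 56.7%

56.7%


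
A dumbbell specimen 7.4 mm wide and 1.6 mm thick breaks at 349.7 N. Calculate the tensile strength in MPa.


Area = width * thickness = 7.4 * 1.6 = 11.84 mm^2
TS = force / area = 349.7 / 11.84 = 29.54 MPa

29.54 MPa


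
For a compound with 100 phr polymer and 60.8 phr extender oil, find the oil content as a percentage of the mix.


Oil % = oil / (100 + oil) * 100
= 60.8 / (100 + 60.8) * 100
= 60.8 / 160.8 * 100
= 37.81%

37.81%


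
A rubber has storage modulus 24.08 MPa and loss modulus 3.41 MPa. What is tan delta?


tan delta = E'' / E'
= 3.41 / 24.08
= 0.1416

tan delta = 0.1416


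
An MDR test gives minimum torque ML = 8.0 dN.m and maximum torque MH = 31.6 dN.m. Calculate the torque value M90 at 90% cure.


M90 = ML + 0.9 * (MH - ML)
M90 = 8.0 + 0.9 * (31.6 - 8.0)
M90 = 8.0 + 0.9 * 23.6
M90 = 29.24 dN.m

29.24 dN.m


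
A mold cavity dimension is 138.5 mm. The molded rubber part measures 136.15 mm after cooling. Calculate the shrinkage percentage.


Shrinkage = (mold - part) / mold * 100
= (138.5 - 136.15) / 138.5 * 100
= 2.35 / 138.5 * 100
= 1.7%

1.7%


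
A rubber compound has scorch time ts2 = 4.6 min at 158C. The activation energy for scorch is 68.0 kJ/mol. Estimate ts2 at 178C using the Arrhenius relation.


Convert temperatures: T1 = 158 + 273.15 = 431.15 K, T2 = 178 + 273.15 = 451.15 K
ts2_new = 4.6 * exp(68000 / 8.314 * (1/451.15 - 1/431.15))
1/T2 - 1/T1 = -1.0282e-04
ts2_new = 1.98 min

1.98 min


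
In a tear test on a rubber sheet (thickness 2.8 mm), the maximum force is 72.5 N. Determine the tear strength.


Tear strength = force / thickness
= 72.5 / 2.8
= 25.89 N/mm

25.89 N/mm


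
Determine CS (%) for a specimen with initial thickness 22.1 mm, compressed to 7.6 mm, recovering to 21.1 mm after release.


CS = (t0 - recovered) / (t0 - ts) * 100
= (22.1 - 21.1) / (22.1 - 7.6) * 100
= 1.0 / 14.5 * 100
= 6.9%

6.9%


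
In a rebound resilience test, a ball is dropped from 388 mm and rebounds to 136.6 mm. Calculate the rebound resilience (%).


Resilience = h_rebound / h_drop * 100
= 136.6 / 388 * 100
= 35.2%

35.2%


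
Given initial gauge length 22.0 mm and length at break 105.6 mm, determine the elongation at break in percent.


Elongation = (Lf - L0) / L0 * 100
= (105.6 - 22.0) / 22.0 * 100
= 83.6 / 22.0 * 100
= 380.0%

380.0%


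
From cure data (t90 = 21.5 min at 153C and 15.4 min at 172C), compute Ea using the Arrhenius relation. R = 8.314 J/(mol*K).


T1 = 426.15 K, T2 = 445.15 K
1/T1 - 1/T2 = 1.0016e-04
ln(t1/t2) = ln(21.5/15.4) = 0.3337
Ea = 8.314 * 0.3337 / 1.0016e-04 = 27698.9004 J/mol
Ea = 27.7 kJ/mol

27.7 kJ/mol


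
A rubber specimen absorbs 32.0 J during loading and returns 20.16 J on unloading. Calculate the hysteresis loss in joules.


Hysteresis loss = loading - unloading
= 32.0 - 20.16
= 11.84 J

11.84 J


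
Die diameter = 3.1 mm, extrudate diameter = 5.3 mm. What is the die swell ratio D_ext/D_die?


Die swell ratio = D_extrudate / D_die
= 5.3 / 3.1
= 1.71

Die swell = 1.71


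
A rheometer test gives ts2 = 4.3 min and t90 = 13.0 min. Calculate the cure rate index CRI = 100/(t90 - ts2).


CRI = 100 / (t90 - ts2)
= 100 / (13.0 - 4.3)
= 100 / 8.7
= 11.49 min^-1

11.49 min^-1


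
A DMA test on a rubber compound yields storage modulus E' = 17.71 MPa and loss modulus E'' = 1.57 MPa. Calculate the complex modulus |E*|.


|E*| = sqrt(E'^2 + E''^2)
= sqrt(17.71^2 + 1.57^2)
= sqrt(313.6441 + 2.4649)
= 17.779 MPa

17.779 MPa


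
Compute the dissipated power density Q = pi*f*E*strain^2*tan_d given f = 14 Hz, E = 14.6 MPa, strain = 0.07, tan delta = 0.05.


Q = pi * f * E * strain^2 * tan_d
= pi * 14 * 14.6 * 0.07^2 * 0.05
= pi * 14 * 14.6 * 0.0049 * 0.05
= 0.1573

Q = 0.1573


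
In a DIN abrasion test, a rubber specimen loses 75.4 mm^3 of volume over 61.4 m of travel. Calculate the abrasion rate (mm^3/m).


Rate = volume_loss / distance
= 75.4 / 61.4
= 1.228 mm^3/m

1.228 mm^3/m


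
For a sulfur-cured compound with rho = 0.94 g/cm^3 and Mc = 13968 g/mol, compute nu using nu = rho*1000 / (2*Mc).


nu = rho * 1000 / (2 * Mc)
nu = 0.94 * 1000 / (2 * 13968)
nu = 940.0 / 27936
nu = 0.0336 mol/L

0.0336 mol/L


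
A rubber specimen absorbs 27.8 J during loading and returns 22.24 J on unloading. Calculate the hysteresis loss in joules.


Hysteresis loss = loading - unloading
= 27.8 - 22.24
= 5.56 J

5.56 J


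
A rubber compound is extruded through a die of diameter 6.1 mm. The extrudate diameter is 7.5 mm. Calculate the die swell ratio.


Die swell ratio = D_extrudate / D_die
= 7.5 / 6.1
= 1.23

Die swell = 1.23


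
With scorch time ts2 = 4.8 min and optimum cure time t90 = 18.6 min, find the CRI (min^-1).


CRI = 100 / (t90 - ts2)
= 100 / (18.6 - 4.8)
= 100 / 13.8
= 7.25 min^-1

7.25 min^-1


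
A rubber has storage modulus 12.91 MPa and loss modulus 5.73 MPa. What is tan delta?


tan delta = E'' / E'
= 5.73 / 12.91
= 0.4438

tan delta = 0.4438


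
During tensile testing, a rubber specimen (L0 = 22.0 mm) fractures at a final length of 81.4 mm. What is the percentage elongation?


Elongation = (Lf - L0) / L0 * 100
= (81.4 - 22.0) / 22.0 * 100
= 59.4 / 22.0 * 100
= 270.0%

270.0%


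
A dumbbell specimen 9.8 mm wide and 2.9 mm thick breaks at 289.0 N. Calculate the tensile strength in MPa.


Area = width * thickness = 9.8 * 2.9 = 28.42 mm^2
TS = force / area = 289.0 / 28.42 = 10.17 MPa

10.17 MPa


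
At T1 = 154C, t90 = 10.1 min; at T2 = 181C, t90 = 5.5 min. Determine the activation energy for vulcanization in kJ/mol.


T1 = 427.15 K, T2 = 454.15 K
1/T1 - 1/T2 = 1.3918e-04
ln(t1/t2) = ln(10.1/5.5) = 0.6078
Ea = 8.314 * 0.6078 / 1.3918e-04 = 36305.9353 J/mol
Ea = 36.31 kJ/mol

36.31 kJ/mol


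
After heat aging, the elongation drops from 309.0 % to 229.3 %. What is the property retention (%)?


Retention = aged / original * 100
= 229.3 / 309.0 * 100
= 74.2%

74.2%


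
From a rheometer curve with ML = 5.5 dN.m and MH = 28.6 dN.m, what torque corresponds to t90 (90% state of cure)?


M90 = ML + 0.9 * (MH - ML)
M90 = 5.5 + 0.9 * (28.6 - 5.5)
M90 = 5.5 + 0.9 * 23.1
M90 = 26.29 dN.m

26.29 dN.m


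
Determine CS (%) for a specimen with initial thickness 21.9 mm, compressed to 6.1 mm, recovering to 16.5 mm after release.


CS = (t0 - recovered) / (t0 - ts) * 100
= (21.9 - 16.5) / (21.9 - 6.1) * 100
= 5.4 / 15.8 * 100
= 34.2%

34.2%


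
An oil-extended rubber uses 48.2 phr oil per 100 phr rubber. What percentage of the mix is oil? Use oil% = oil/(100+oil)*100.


Oil % = oil / (100 + oil) * 100
= 48.2 / (100 + 48.2) * 100
= 48.2 / 148.2 * 100
= 32.52%

32.52%


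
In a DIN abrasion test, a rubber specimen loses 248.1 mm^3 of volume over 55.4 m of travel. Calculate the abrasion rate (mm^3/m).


Rate = volume_loss / distance
= 248.1 / 55.4
= 4.478 mm^3/m

4.478 mm^3/m


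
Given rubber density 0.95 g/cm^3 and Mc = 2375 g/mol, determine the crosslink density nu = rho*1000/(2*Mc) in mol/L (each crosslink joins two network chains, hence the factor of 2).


nu = rho * 1000 / (2 * Mc)
nu = 0.95 * 1000 / (2 * 2375)
nu = 950.0 / 4750
nu = 0.2000 mol/L

0.2000 mol/L


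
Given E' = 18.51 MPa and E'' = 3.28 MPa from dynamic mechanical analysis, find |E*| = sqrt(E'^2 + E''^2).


|E*| = sqrt(E'^2 + E''^2)
= sqrt(18.51^2 + 3.28^2)
= sqrt(342.6201 + 10.7584)
= 18.798 MPa

18.798 MPa


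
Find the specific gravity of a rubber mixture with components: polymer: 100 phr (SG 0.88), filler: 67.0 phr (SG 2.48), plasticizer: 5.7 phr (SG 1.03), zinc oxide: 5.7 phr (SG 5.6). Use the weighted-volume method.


Sum of weights = 178.4
Volume contributions:
  polymer: 100/0.88 = 113.6364
  filler: 67.0/2.48 = 27.0161
  plasticizer: 5.7/1.03 = 5.5340
  zinc oxide: 5.7/5.6 = 1.0179
Sum of volumes = 147.2043
SG = 178.4 / 147.2043 = 1.212

SG = 1.212


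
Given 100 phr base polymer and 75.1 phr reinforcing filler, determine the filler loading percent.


Filler % = filler / (rubber + filler) * 100
= 75.1 / (100 + 75.1) * 100
= 75.1 / 175.1 * 100
= 42.89%

42.89%


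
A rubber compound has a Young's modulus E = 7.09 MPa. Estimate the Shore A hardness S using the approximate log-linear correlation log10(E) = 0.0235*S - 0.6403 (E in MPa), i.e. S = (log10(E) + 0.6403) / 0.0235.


log10(E) = 0.0235*S - 0.6403  =>  S = (log10(E) + 0.6403) / 0.0235
log10(7.09) = 0.850646
S = (0.850646 + 0.6403) / 0.0235 = 1.490946 / 0.0235
S = 63.4

Shore A = 63.4


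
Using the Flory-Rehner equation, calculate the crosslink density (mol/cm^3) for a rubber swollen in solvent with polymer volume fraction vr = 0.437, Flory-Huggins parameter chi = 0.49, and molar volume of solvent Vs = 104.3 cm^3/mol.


ln(1 - vr) = ln(1 - 0.437) = -0.5745
Numerator = -((-0.5745) + 0.437 + 0.49 * 0.437^2) = 0.0439
Denominator = 104.3 * (0.437^(1/3) - 0.437/2) = 56.3593
nu = 0.0439 / 56.3593 = 7.7895e-04 mol/cm^3

7.7895e-04 mol/cm^3


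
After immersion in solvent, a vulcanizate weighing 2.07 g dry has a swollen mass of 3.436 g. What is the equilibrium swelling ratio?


Q = W_swollen / W_dry
Q = 3.436 / 2.07
Q = 1.66

Q = 1.66


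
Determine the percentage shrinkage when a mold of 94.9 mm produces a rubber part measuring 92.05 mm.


Shrinkage = (mold - part) / mold * 100
= (94.9 - 92.05) / 94.9 * 100
= 2.85 / 94.9 * 100
= 3.0%

3.0%


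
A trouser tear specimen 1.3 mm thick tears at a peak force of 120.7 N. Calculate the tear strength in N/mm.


Tear strength = force / thickness
= 120.7 / 1.3
= 92.85 N/mm

92.85 N/mm


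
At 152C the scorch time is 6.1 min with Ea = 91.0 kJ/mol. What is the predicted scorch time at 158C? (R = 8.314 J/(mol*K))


Convert temperatures: T1 = 152 + 273.15 = 425.15 K, T2 = 158 + 273.15 = 431.15 K
ts2_new = 6.1 * exp(91000 / 8.314 * (1/431.15 - 1/425.15))
1/T2 - 1/T1 = -3.2733e-05
ts2_new = 4.26 min

4.26 min


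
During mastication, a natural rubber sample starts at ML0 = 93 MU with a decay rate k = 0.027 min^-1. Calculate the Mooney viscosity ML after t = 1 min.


ML = ML0 * exp(-k * t)
ML = 93 * exp(-0.027 * 1)
ML = 93 * 0.9734
ML = 90.52 MU

90.52 MU


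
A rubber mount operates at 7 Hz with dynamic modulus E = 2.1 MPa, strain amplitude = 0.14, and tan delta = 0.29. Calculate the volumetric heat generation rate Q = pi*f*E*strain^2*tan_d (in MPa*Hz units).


Q = pi * f * E * strain^2 * tan_d
= pi * 7 * 2.1 * 0.14^2 * 0.29
= pi * 7 * 2.1 * 0.0196 * 0.29
= 0.2625

Q = 0.2625


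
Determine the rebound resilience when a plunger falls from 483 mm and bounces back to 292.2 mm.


Resilience = h_rebound / h_drop * 100
= 292.2 / 483 * 100
= 60.5%

60.5%


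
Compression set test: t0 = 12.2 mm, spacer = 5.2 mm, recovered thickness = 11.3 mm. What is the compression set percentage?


CS = (t0 - recovered) / (t0 - ts) * 100
= (12.2 - 11.3) / (12.2 - 5.2) * 100
= 0.9 / 7.0 * 100
= 12.9%

12.9%


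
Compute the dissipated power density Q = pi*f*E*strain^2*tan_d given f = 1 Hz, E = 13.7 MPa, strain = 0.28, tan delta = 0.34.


Q = pi * f * E * strain^2 * tan_d
= pi * 1 * 13.7 * 0.28^2 * 0.34
= pi * 1 * 13.7 * 0.0784 * 0.34
= 1.1473

Q = 1.1473


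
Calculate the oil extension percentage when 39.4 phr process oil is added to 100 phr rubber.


Oil % = oil / (100 + oil) * 100
= 39.4 / (100 + 39.4) * 100
= 39.4 / 139.4 * 100
= 28.26%

28.26%


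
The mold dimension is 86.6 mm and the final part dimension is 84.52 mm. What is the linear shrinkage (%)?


Shrinkage = (mold - part) / mold * 100
= (86.6 - 84.52) / 86.6 * 100
= 2.08 / 86.6 * 100
= 2.4%

2.4%


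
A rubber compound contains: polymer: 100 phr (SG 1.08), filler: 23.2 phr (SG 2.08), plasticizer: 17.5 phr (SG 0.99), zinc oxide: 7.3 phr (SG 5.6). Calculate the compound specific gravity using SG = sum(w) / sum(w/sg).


Sum of weights = 148.0
Volume contributions:
  polymer: 100/1.08 = 92.5926
  filler: 23.2/2.08 = 11.1538
  plasticizer: 17.5/0.99 = 17.6768
  zinc oxide: 7.3/5.6 = 1.3036
Sum of volumes = 122.7268
SG = 148.0 / 122.7268 = 1.206

SG = 1.206


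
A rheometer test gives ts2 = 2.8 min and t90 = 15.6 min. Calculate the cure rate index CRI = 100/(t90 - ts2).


CRI = 100 / (t90 - ts2)
= 100 / (15.6 - 2.8)
= 100 / 12.8
= 7.81 min^-1

7.81 min^-1


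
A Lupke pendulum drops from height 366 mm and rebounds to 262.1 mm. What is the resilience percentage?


Resilience = h_rebound / h_drop * 100
= 262.1 / 366 * 100
= 71.6%

71.6%


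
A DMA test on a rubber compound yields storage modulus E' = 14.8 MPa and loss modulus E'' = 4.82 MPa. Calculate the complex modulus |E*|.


|E*| = sqrt(E'^2 + E''^2)
= sqrt(14.8^2 + 4.82^2)
= sqrt(219.0400 + 23.2324)
= 15.565 MPa

15.565 MPa


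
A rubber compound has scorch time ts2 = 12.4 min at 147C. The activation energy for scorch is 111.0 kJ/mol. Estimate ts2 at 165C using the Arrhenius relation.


Convert temperatures: T1 = 147 + 273.15 = 420.15 K, T2 = 165 + 273.15 = 438.15 K
ts2_new = 12.4 * exp(111000 / 8.314 * (1/438.15 - 1/420.15))
1/T2 - 1/T1 = -9.7779e-05
ts2_new = 3.36 min

3.36 min


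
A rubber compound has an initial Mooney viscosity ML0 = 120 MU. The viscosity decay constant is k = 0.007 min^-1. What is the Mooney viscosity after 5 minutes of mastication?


ML = ML0 * exp(-k * t)
ML = 120 * exp(-0.007 * 5)
ML = 120 * 0.9656
ML = 115.87 MU

115.87 MU


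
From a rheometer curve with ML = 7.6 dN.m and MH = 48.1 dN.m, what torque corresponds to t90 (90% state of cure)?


M90 = ML + 0.9 * (MH - ML)
M90 = 7.6 + 0.9 * (48.1 - 7.6)
M90 = 7.6 + 0.9 * 40.5
M90 = 44.05 dN.m

44.05 dN.m


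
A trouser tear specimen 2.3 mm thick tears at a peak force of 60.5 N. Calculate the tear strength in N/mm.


Tear strength = force / thickness
= 60.5 / 2.3
= 26.3 N/mm

26.3 N/mm


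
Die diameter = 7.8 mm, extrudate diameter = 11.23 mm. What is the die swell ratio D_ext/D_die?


Die swell ratio = D_extrudate / D_die
= 11.23 / 7.8
= 1.44

Die swell = 1.44


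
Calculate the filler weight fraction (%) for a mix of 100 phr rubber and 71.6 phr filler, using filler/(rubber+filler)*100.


Filler % = filler / (rubber + filler) * 100
= 71.6 / (100 + 71.6) * 100
= 71.6 / 171.6 * 100
= 41.72%

41.72%


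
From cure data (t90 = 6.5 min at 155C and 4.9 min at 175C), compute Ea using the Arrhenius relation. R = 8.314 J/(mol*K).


T1 = 428.15 K, T2 = 448.15 K
1/T1 - 1/T2 = 1.0423e-04
ln(t1/t2) = ln(6.5/4.9) = 0.2826
Ea = 8.314 * 0.2826 / 1.0423e-04 = 22538.2801 J/mol
Ea = 22.54 kJ/mol

22.54 kJ/mol


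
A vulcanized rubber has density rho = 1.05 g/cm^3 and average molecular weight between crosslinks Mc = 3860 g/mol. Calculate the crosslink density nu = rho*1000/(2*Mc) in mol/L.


nu = rho * 1000 / (2 * Mc)
nu = 1.05 * 1000 / (2 * 3860)
nu = 1050.0 / 7720
nu = 0.1360 mol/L

0.1360 mol/L


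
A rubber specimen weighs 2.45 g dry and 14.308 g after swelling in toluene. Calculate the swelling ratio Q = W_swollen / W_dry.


Q = W_swollen / W_dry
Q = 14.308 / 2.45
Q = 5.84

Q = 5.84


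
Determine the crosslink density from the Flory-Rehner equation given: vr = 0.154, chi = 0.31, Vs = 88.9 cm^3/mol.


ln(1 - vr) = ln(1 - 0.154) = -0.1672
Numerator = -((-0.1672) + 0.154 + 0.31 * 0.154^2) = 0.0059
Denominator = 88.9 * (0.154^(1/3) - 0.154/2) = 40.8061
nu = 0.0059 / 40.8061 = 1.4419e-04 mol/cm^3

1.4419e-04 mol/cm^3


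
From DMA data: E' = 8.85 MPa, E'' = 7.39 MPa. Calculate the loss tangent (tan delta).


tan delta = E'' / E'
= 7.39 / 8.85
= 0.835

tan delta = 0.835


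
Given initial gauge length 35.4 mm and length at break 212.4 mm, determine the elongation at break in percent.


Elongation = (Lf - L0) / L0 * 100
= (212.4 - 35.4) / 35.4 * 100
= 177.0 / 35.4 * 100
= 500.0%

500.0%


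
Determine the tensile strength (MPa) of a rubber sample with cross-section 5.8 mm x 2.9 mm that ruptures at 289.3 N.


Area = width * thickness = 5.8 * 2.9 = 16.82 mm^2
TS = force / area = 289.3 / 16.82 = 17.2 MPa

17.2 MPa


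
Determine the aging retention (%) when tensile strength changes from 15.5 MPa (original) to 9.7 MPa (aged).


Retention = aged / original * 100
= 9.7 / 15.5 * 100
= 62.6%

62.6%


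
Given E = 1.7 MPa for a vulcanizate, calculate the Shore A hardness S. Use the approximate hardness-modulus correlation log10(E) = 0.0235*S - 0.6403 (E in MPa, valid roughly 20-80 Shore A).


log10(E) = 0.0235*S - 0.6403  =>  S = (log10(E) + 0.6403) / 0.0235
log10(1.7) = 0.230449
S = (0.230449 + 0.6403) / 0.0235 = 0.870749 / 0.0235
S = 37.1

Shore A = 37.1


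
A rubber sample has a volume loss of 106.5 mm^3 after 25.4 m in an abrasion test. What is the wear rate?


Rate = volume_loss / distance
= 106.5 / 25.4
= 4.193 mm^3/m

4.193 mm^3/m


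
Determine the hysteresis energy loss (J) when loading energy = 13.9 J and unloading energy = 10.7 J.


Hysteresis loss = loading - unloading
= 13.9 - 10.7
= 3.2 J

3.2 J


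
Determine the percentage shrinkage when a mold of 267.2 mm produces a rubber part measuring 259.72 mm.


Shrinkage = (mold - part) / mold * 100
= (267.2 - 259.72) / 267.2 * 100
= 7.48 / 267.2 * 100
= 2.8%

2.8%


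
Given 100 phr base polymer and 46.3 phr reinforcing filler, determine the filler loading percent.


Filler % = filler / (rubber + filler) * 100
= 46.3 / (100 + 46.3) * 100
= 46.3 / 146.3 * 100
= 31.65%

31.65%


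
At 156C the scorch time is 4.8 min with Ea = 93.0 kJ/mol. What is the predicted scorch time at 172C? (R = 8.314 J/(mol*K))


Convert temperatures: T1 = 156 + 273.15 = 429.15 K, T2 = 172 + 273.15 = 445.15 K
ts2_new = 4.8 * exp(93000 / 8.314 * (1/445.15 - 1/429.15))
1/T2 - 1/T1 = -8.3754e-05
ts2_new = 1.88 min

1.88 min


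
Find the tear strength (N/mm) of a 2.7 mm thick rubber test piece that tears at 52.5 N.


Tear strength = force / thickness
= 52.5 / 2.7
= 19.44 N/mm

19.44 N/mm


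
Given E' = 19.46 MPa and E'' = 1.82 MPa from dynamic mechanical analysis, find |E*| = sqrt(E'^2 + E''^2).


|E*| = sqrt(E'^2 + E''^2)
= sqrt(19.46^2 + 1.82^2)
= sqrt(378.6916 + 3.3124)
= 19.545 MPa

19.545 MPa


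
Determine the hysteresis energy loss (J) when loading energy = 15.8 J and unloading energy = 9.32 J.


Hysteresis loss = loading - unloading
= 15.8 - 9.32
= 6.48 J

6.48 J


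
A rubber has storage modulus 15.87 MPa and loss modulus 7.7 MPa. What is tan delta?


tan delta = E'' / E'
= 7.7 / 15.87
= 0.4852

tan delta = 0.4852


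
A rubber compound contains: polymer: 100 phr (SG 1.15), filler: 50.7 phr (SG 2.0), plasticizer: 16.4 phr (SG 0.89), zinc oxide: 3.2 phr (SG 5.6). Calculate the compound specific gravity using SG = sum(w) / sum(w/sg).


Sum of weights = 170.3
Volume contributions:
  polymer: 100/1.15 = 86.9565
  filler: 50.7/2.0 = 25.3500
  plasticizer: 16.4/0.89 = 18.4270
  zinc oxide: 3.2/5.6 = 0.5714
Sum of volumes = 131.3049
SG = 170.3 / 131.3049 = 1.297

SG = 1.297


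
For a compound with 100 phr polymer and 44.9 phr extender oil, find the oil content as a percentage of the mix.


Oil % = oil / (100 + oil) * 100
= 44.9 / (100 + 44.9) * 100
= 44.9 / 144.9 * 100
= 30.99%

30.99%


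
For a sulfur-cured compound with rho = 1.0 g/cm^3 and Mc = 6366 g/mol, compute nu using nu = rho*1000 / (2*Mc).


nu = rho * 1000 / (2 * Mc)
nu = 1.0 * 1000 / (2 * 6366)
nu = 1000.0 / 12732
nu = 0.0785 mol/L

0.0785 mol/L


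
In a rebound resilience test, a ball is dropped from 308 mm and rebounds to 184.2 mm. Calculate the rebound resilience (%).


Resilience = h_rebound / h_drop * 100
= 184.2 / 308 * 100
= 59.8%

59.8%


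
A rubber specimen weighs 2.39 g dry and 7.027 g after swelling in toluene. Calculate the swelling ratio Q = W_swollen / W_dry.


Q = W_swollen / W_dry
Q = 7.027 / 2.39
Q = 2.94

Q = 2.94


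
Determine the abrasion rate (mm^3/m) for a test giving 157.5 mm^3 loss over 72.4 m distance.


Rate = volume_loss / distance
= 157.5 / 72.4
= 2.175 mm^3/m

2.175 mm^3/m


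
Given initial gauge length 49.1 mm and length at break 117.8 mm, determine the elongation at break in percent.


Elongation = (Lf - L0) / L0 * 100
= (117.8 - 49.1) / 49.1 * 100
= 68.7 / 49.1 * 100
= 139.9%

139.9%


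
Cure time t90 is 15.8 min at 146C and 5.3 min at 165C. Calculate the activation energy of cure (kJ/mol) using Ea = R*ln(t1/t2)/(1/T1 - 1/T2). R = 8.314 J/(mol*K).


T1 = 419.15 K, T2 = 438.15 K
1/T1 - 1/T2 = 1.0346e-04
ln(t1/t2) = ln(15.8/5.3) = 1.0923
Ea = 8.314 * 1.0923 / 1.0346e-04 = 87779.2528 J/mol
Ea = 87.78 kJ/mol

87.78 kJ/mol


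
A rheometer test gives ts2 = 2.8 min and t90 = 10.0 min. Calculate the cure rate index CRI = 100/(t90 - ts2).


CRI = 100 / (t90 - ts2)
= 100 / (10.0 - 2.8)
= 100 / 7.2
= 13.89 min^-1

13.89 min^-1


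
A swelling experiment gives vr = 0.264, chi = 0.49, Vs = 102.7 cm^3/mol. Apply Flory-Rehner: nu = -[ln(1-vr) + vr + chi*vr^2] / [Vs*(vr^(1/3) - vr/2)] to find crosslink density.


ln(1 - vr) = ln(1 - 0.264) = -0.3065
Numerator = -((-0.3065) + 0.264 + 0.49 * 0.264^2) = 0.0084
Denominator = 102.7 * (0.264^(1/3) - 0.264/2) = 52.3264
nu = 0.0084 / 52.3264 = 1.6004e-04 mol/cm^3

1.6004e-04 mol/cm^3


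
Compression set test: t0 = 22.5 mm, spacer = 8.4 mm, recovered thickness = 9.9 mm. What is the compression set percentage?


CS = (t0 - recovered) / (t0 - ts) * 100
= (22.5 - 9.9) / (22.5 - 8.4) * 100
= 12.6 / 14.1 * 100
= 89.4%

89.4%


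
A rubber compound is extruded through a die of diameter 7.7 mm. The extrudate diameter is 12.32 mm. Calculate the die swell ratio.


Die swell ratio = D_extrudate / D_die
= 12.32 / 7.7
= 1.6

Die swell = 1.6


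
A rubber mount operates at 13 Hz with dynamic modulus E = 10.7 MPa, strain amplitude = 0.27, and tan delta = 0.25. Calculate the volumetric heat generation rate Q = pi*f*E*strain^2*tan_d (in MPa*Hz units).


Q = pi * f * E * strain^2 * tan_d
= pi * 13 * 10.7 * 0.27^2 * 0.25
= pi * 13 * 10.7 * 0.0729 * 0.25
= 7.9642

Q = 7.9642


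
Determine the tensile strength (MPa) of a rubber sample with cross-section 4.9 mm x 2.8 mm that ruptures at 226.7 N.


Area = width * thickness = 4.9 * 2.8 = 13.72 mm^2
TS = force / area = 226.7 / 13.72 = 16.52 MPa

16.52 MPa


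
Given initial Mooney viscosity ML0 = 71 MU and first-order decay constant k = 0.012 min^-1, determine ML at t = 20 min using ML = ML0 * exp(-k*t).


ML = ML0 * exp(-k * t)
ML = 71 * exp(-0.012 * 20)
ML = 71 * 0.7866
ML = 55.85 MU

55.85 MU
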